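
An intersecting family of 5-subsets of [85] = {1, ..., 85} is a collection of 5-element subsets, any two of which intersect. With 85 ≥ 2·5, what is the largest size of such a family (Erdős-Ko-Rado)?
max |F| = C(84, 4) = 1929501

Erdős-Ko-Rado (1961): when n ≥ 2k, max |F| = C(n−1, k−1). The bound is attained by the star {A : i ∈ A} for any fixed i ∈ [n]. Here C(85−1, 5−1) = C(84, 4) = 1929501.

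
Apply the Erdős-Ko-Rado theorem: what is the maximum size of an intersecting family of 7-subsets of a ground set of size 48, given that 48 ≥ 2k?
max |F| = C(47, 6) = 10737573

Erdős-Ko-Rado (1961): when n ≥ 2k, max |F| = C(n−1, k−1). The bound is attained by the star {A : i ∈ A} for any fixed i ∈ [n]. Here C(48−1, 7−1) = C(47, 6) = 10737573.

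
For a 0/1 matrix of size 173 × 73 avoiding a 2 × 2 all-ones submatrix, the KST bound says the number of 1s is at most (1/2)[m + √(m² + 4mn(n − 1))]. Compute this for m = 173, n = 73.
z(173, 73; 2, 2) ≤ (1/2)[173 + √(173² + 4·173·73·72)] = (1/2)[173 + √3667081] = 1043.9812

Kővári–Sós–Turán: let r_1, ..., r_173 be the row sums and z = Σ r_i the total number of 1s. Each pair of columns can share at most one row with both entries 1 (else a 2×2 all-ones block appears), so Σ_i C(r_i, 2) ≤ C(73, 2) = 2628. By convexity Σ_i C(r_i, 2) ≥ 173·C(z/173, 2) = z(z − 173)/(2·173), giving z² − 173z − 173·73·72 ≤ 0 and hence z ≤ (1/2)[173 + √(29929 + 4·909288)] = (1/2)[173 + √3667081] ≈ (1/2)(173 + 1914.9624) = 1043.9812.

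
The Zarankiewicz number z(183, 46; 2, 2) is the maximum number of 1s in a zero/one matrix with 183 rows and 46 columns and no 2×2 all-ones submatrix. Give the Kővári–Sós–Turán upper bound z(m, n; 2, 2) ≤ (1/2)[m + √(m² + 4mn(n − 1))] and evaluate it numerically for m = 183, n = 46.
z(183, 46; 2, 2) ≤ (1/2)[183 + √(183² + 4·183·46·45)] = (1/2)[183 + √1548729] = 713.7397

Kővári–Sós–Turán: let r_1, ..., r_183 be the row sums and z = Σ r_i the total number of 1s. Each pair of columns can share at most one row with both entries 1 (else a 2×2 all-ones block appears), so Σ_i C(r_i, 2) ≤ C(46, 2) = 1035. By convexity Σ_i C(r_i, 2) ≥ 183·C(z/183, 2) = z(z − 183)/(2·183), giving z² − 183z − 183·46·45 ≤ 0 and hence z ≤ (1/2)[183 + √(33489 + 4·378810)] = (1/2)[183 + √1548729] ≈ (1/2)(183 + 1244.4794) = 713.7397.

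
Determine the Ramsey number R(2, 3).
R(2, 3) = 3

R(2, k) = k for all k ≥ 2: in a 2-colouring of K_k, either some edge is red (a red K_2) or all edges are blue (a blue K_k). And K_{2} coloured all-blue has no blue K_3, so R(2, 3) > 2. Hence R(2, 3) = 3.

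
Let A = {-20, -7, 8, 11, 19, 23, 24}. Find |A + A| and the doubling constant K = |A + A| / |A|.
K = |A + A| / |A| = 26/7

Enumerate A + A = {a + b : a, b ∈ A}. With |A| = 7, there are |A|^2 = 49 ordered sum pairs; collecting distinct values, A + A = {-40, -27, -14, -12, -9, -1, 1, 3, 4, 12, 16, 17, 19, 22, 27, 30, 31, 32, 34, 35, 38, 42, 43, 46, 47, 48}, so |A + A| = 26. Thus K = 26/7. For comparison, the minimum possible |A + A| over all 7-element sets is 2·7 − 1 = 13 (so min K = 13/7), attained only by arithmetic progressions.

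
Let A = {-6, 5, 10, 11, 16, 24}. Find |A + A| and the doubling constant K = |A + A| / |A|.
K = |A + A| / |A| = 19/6

Enumerate A + A = {a + b : a, b ∈ A}. With |A| = 6, there are |A|^2 = 36 ordered sum pairs; collecting distinct values, A + A = {-12, -1, 4, 5, 10, 15, 16, 18, 20, 21, 22, 26, 27, 29, 32, 34, 35, 40, 48}, so |A + A| = 19. Thus K = 19/6. For comparison, the minimum possible |A + A| over all 6-element sets is 2·6 − 1 = 11 (so min K = 11/6), attained only by arithmetic progressions.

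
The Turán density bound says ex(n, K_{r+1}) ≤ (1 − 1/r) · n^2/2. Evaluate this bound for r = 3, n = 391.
Turán density bound = (2/3) · 391^2/2 = 152881/3 ≈ 50960.3333

Turán's theorem: ex(n, K_{r+1}) is achieved by the complete r-partite Turán graph T(n, r) with parts as balanced as possible, and is at most (1 − 1/r) · n^2/2. For r = 3, n = 391: the density bound is (2/3) · 152881/2 = 152881/3 ≈ 50960.3333. The integer-valued extremum is e(T(391, 3)) = 50960, which is strictly less than the density bound 152881/3 since 3 ∤ 391 (the parts of T(391, 3) cannot all be equal).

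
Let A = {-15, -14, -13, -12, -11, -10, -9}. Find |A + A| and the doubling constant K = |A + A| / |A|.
K = |A + A| / |A| = 13/7

Enumerate A + A = {a + b : a, b ∈ A}. With |A| = 7, there are |A|^2 = 49 ordered sum pairs; collecting distinct values, A + A = {-30, -29, -28, -27, -26, -25, -24, -23, -22, -21, -20, -19, -18}, so |A + A| = 13. Thus K = 13/7. Here |A + A| = 2|A| − 1 = 13, the minimum possible — so K = 13/7 is minimal, which holds iff A is an arithmetic progression.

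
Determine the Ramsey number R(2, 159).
R(2, 159) = 159

R(2, k) = k for all k ≥ 2: in a 2-colouring of K_k, either some edge is red (a red K_2) or all edges are blue (a blue K_k). And K_{158} coloured all-blue has no blue K_159, so R(2, 159) > 158. Hence R(2, 159) = 159.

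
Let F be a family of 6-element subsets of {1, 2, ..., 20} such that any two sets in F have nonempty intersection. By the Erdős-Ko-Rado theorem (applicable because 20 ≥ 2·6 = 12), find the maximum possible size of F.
max |F| = C(19, 5) = 11628

The Erdős-Ko-Rado theorem states: for n ≥ 2k, an intersecting family of k-subsets of an n-element set has size at most C(n − 1, k − 1), with equality for 'star' families {A ⊆ [n] : |A| = k, i ∈ A} (fix an element i). For n = 20, k = 6: C(19, 5) = 11628.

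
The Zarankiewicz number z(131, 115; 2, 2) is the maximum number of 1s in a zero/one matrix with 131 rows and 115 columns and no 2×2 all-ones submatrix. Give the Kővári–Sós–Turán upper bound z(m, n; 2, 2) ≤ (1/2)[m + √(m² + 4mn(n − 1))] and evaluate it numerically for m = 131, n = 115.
z(131, 115; 2, 2) ≤ (1/2)[131 + √(131² + 4·131·115·114)] = (1/2)[131 + √6886801] = 1377.6358

Kővári–Sós–Turán: let r_1, ..., r_131 be the row sums and z = Σ r_i the total number of 1s. Each pair of columns can share at most one row with both entries 1 (else a 2×2 all-ones block appears), so Σ_i C(r_i, 2) ≤ C(115, 2) = 6555. By convexity Σ_i C(r_i, 2) ≥ 131·C(z/131, 2) = z(z − 131)/(2·131), giving z² − 131z − 131·115·114 ≤ 0 and hence z ≤ (1/2)[131 + √(17161 + 4·1717410)] = (1/2)[131 + √6886801] ≈ (1/2)(131 + 2624.2715) = 1377.6358.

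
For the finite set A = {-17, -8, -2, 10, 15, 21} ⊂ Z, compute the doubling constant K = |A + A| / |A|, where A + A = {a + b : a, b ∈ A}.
K = |A + A| / |A| = 20/6 = 10/3

Enumerate A + A = {a + b : a, b ∈ A}. With |A| = 6, there are |A|^2 = 36 ordered sum pairs; collecting distinct values, A + A = {-34, -25, -19, -16, -10, -7, -4, -2, 2, 4, 7, 8, 13, 19, 20, 25, 30, 31, 36, 42}, so |A + A| = 20. Thus K = 20/6 = 10/3. For comparison, the minimum possible |A + A| over all 6-element sets is 2·6 − 1 = 11 (so min K = 11/6), attained only by arithmetic progressions.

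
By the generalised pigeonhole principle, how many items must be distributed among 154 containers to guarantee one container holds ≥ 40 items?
n = (40 − 1)·154 + 1 = 6007

By the generalised pigeonhole principle, to guarantee some box contains ≥ r objects we need more than (r − 1) · k objects total. Threshold: n = (r − 1) · k + 1. With r = 40 and k = 154: n = 39 · 154 + 1 = 6006 + 1 = 6007. For n = 6006 = 39 · 154, we can put exactly 39 objects in every box, avoiding 40 in any single one — so 6007 is tight.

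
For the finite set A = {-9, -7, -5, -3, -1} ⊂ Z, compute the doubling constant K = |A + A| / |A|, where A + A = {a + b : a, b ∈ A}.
K = |A + A| / |A| = 9/5

Enumerate A + A = {a + b : a, b ∈ A}. With |A| = 5, there are |A|^2 = 25 ordered sum pairs; collecting distinct values, A + A = {-18, -16, -14, -12, -10, -8, -6, -4, -2}, so |A + A| = 9. Thus K = 9/5. Here |A + A| = 2|A| − 1 = 9, the minimum possible — so K = 9/5 is minimal, which holds iff A is an arithmetic progression.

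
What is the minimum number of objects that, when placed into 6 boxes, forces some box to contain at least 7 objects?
n = (7 − 1)·6 + 1 = 37

By the generalised pigeonhole principle, to guarantee some box contains ≥ r objects we need more than (r − 1) · k objects total. Threshold: n = (r − 1) · k + 1. With r = 7 and k = 6: n = 6 · 6 + 1 = 36 + 1 = 37. For n = 36 = 6 · 6, we can put exactly 6 objects in every box, avoiding 7 in any single one — so 37 is tight.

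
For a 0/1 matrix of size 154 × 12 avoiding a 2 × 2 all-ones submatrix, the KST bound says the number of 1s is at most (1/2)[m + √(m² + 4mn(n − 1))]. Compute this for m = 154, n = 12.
z(154, 12; 2, 2) ≤ (1/2)[154 + √(154² + 4·154·12·11)] = (1/2)[154 + √105028] = 239.0401

Kővári–Sós–Turán: let r_1, ..., r_154 be the row sums and z = Σ r_i the total number of 1s. Each pair of columns can share at most one row with both entries 1 (else a 2×2 all-ones block appears), so Σ_i C(r_i, 2) ≤ C(12, 2) = 66. By convexity Σ_i C(r_i, 2) ≥ 154·C(z/154, 2) = z(z − 154)/(2·154), giving z² − 154z − 154·12·11 ≤ 0 and hence z ≤ (1/2)[154 + √(23716 + 4·20328)] = (1/2)[154 + √105028] ≈ (1/2)(154 + 324.0802) = 239.0401.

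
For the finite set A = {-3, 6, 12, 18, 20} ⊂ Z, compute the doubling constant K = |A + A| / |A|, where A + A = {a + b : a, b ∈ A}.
K = |A + A| / |A| = 14/5

Enumerate A + A = {a + b : a, b ∈ A}. With |A| = 5, there are |A|^2 = 25 ordered sum pairs; collecting distinct values, A + A = {-6, 3, 9, 12, 15, 17, 18, 24, 26, 30, 32, 36, 38, 40}, so |A + A| = 14. Thus K = 14/5. For comparison, the minimum possible |A + A| over all 5-element sets is 2·5 − 1 = 9 (so min K = 9/5), attained only by arithmetic progressions.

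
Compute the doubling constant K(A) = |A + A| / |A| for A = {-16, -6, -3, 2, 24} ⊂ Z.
K = |A + A| / |A| = 15/5 = 3

Enumerate A + A = {a + b : a, b ∈ A}. With |A| = 5, there are |A|^2 = 25 ordered sum pairs; collecting distinct values, A + A = {-32, -22, -19, -14, -12, -9, -6, -4, -1, 4, 8, 18, 21, 26, 48}, so |A + A| = 15. Thus K = 15/5 = 3. For comparison, the minimum possible |A + A| over all 5-element sets is 2·5 − 1 = 9 (so min K = 9/5), attained only by arithmetic progressions.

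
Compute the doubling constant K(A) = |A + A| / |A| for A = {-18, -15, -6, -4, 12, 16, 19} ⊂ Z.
K = |A + A| / |A| = 27/7

Enumerate A + A = {a + b : a, b ∈ A}. With |A| = 7, there are |A|^2 = 49 ordered sum pairs; collecting distinct values, A + A = {-36, -33, -30, -24, -22, -21, -19, -12, -10, -8, -6, -3, -2, 1, 4, 6, 8, 10, 12, 13, 15, 24, 28, 31, 32, 35, 38}, so |A + A| = 27. Thus K = 27/7. For comparison, the minimum possible |A + A| over all 7-element sets is 2·7 − 1 = 13 (so min K = 13/7), attained only by arithmetic progressions.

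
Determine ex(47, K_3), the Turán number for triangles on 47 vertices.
ex(47, K_3) = ⌊47^2/4⌋ = 552

Mantel (1907): a triangle-free graph on n vertices has at most ⌊n^2/4⌋ edges, with equality for the complete bipartite graph K_{⌊n/2⌋, ⌈n/2⌉}. For n = 47: ⌊47^2/4⌋ = ⌊2209/4⌋ = 552. The extremal graph is K_{23, 24}, which has 23·24 = 552 edges.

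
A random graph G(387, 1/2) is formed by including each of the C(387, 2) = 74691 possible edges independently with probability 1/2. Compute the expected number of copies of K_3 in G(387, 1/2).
E[# K_3] = C(387, 3) · (1/2)^C(3, 2) = 9585345 / 2^3 = 1198168.125

For each 3-subset S of vertices (there are C(387, 3) = 9585345 such S), let X_S = 1 if S induces a K_3 (all C(3, 2) = 3 edges present). Then P(X_S = 1) = (1/2)^3 = 1/8. By linearity of expectation, E[# K_3] = C(387, 3) · (1/2)^3 = 9585345 / 8 = 1198168.125.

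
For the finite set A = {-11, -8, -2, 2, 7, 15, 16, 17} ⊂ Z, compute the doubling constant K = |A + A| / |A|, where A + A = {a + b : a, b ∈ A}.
K = |A + A| / |A| = 30/8 = 15/4

Enumerate A + A = {a + b : a, b ∈ A}. With |A| = 8, there are |A|^2 = 64 ordered sum pairs; collecting distinct values, A + A = {-22, -19, -16, -13, -10, -9, -6, -4, -1, 0, 4, 5, 6, 7, 8, 9, 13, 14, 15, 17, 18, 19, 22, 23, 24, 30, 31, 32, 33, 34}, so |A + A| = 30. Thus K = 30/8 = 15/4. For comparison, the minimum possible |A + A| over all 8-element sets is 2·8 − 1 = 15 (so min K = 15/8), attained only by arithmetic progressions.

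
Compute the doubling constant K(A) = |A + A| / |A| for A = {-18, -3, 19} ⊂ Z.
K = |A + A| / |A| = 6/3 = 2

Enumerate A + A = {a + b : a, b ∈ A}. With |A| = 3, there are |A|^2 = 9 ordered sum pairs; collecting distinct values, A + A = {-36, -21, -6, 1, 16, 38}, so |A + A| = 6. Thus K = 6/3 = 2. For comparison, the minimum possible |A + A| over all 3-element sets is 2·3 − 1 = 5 (so min K = 5/3), attained only by arithmetic progressions.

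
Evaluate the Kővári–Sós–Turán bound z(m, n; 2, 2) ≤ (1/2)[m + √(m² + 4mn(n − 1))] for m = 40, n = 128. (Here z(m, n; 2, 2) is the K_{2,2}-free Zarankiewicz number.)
z(40, 128; 2, 2) ≤ (1/2)[40 + √(40² + 4·40·128·127)] = (1/2)[40 + √2602560] = 826.6226

Kővári–Sós–Turán: let r_1, ..., r_40 be the row sums and z = Σ r_i the total number of 1s. Each pair of columns can share at most one row with both entries 1 (else a 2×2 all-ones block appears), so Σ_i C(r_i, 2) ≤ C(128, 2) = 8128. By convexity Σ_i C(r_i, 2) ≥ 40·C(z/40, 2) = z(z − 40)/(2·40), giving z² − 40z − 40·128·127 ≤ 0 and hence z ≤ (1/2)[40 + √(1600 + 4·650240)] = (1/2)[40 + √2602560] ≈ (1/2)(40 + 1613.2452) = 826.6226.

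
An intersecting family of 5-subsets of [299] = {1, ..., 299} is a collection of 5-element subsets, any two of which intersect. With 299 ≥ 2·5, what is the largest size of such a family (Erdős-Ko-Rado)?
max |F| = C(298, 4) = 322014330

The Erdős-Ko-Rado theorem states: for n ≥ 2k, an intersecting family of k-subsets of an n-element set has size at most C(n − 1, k − 1), with equality for 'star' families {A ⊆ [n] : |A| = k, i ∈ A} (fix an element i). For n = 299, k = 5: C(298, 4) = 322014330.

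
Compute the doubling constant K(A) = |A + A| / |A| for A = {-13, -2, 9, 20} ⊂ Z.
K = |A + A| / |A| = 7/4

Enumerate A + A = {a + b : a, b ∈ A}. With |A| = 4, there are |A|^2 = 16 ordered sum pairs; collecting distinct values, A + A = {-26, -15, -4, 7, 18, 29, 40}, so |A + A| = 7. Thus K = 7/4. Here |A + A| = 2|A| − 1 = 7, the minimum possible — so K = 7/4 is minimal, which holds iff A is an arithmetic progression.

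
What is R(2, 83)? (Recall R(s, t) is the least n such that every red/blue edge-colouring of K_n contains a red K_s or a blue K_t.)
R(2, 83) = 83

R(2, k) = k for all k ≥ 2: in a 2-colouring of K_k, either some edge is red (a red K_2) or all edges are blue (a blue K_k). And K_{82} coloured all-blue has no blue K_83, so R(2, 83) > 82. Hence R(2, 83) = 83.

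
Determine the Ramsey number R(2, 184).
R(2, 184) = 184

R(2, k) = k for all k ≥ 2: in a 2-colouring of K_k, either some edge is red (a red K_2) or all edges are blue (a blue K_k). And K_{183} coloured all-blue has no blue K_184, so R(2, 184) > 183. Hence R(2, 184) = 184.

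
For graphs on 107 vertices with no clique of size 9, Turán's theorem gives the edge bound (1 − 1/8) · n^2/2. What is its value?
Turán density bound = (7/8) · 107^2/2 = 80143/16 ≈ 5008.9375

Turán's theorem: ex(n, K_{r+1}) is achieved by the complete r-partite Turán graph T(n, r) with parts as balanced as possible, and is at most (1 − 1/r) · n^2/2. For r = 8, n = 107: the density bound is (7/8) · 11449/2 = 80143/16 ≈ 5008.9375. The integer-valued extremum is e(T(107, 8)) = 5008, which is strictly less than the density bound 80143/16 since 8 ∤ 107 (the parts of T(107, 8) cannot all be equal).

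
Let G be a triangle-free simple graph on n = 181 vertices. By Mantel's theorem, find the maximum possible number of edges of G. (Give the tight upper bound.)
ex(181, K_3) = ⌊181^2/4⌋ = 8190

Mantel (1907): a triangle-free graph on n vertices has at most ⌊n^2/4⌋ edges, with equality for the complete bipartite graph K_{⌊n/2⌋, ⌈n/2⌉}. For n = 181: ⌊181^2/4⌋ = ⌊32761/4⌋ = 8190. The extremal graph is K_{90, 91}, which has 90·91 = 8190 edges.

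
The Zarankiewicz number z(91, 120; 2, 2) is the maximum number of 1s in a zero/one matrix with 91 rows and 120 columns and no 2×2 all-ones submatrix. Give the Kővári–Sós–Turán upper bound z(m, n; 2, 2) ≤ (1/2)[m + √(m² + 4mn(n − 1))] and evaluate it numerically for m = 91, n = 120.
z(91, 120; 2, 2) ≤ (1/2)[91 + √(91² + 4·91·120·119)] = (1/2)[91 + √5206201] = 1186.3551

Kővári–Sós–Turán: let r_1, ..., r_91 be the row sums and z = Σ r_i the total number of 1s. Each pair of columns can share at most one row with both entries 1 (else a 2×2 all-ones block appears), so Σ_i C(r_i, 2) ≤ C(120, 2) = 7140. By convexity Σ_i C(r_i, 2) ≥ 91·C(z/91, 2) = z(z − 91)/(2·91), giving z² − 91z − 91·120·119 ≤ 0 and hence z ≤ (1/2)[91 + √(8281 + 4·1299480)] = (1/2)[91 + √5206201] ≈ (1/2)(91 + 2281.7101) = 1186.3551.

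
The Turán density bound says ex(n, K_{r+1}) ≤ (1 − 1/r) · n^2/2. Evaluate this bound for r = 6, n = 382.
Turán density bound = (5/6) · 382^2/2 = 182405/3 ≈ 60801.6667

Turán's theorem: ex(n, K_{r+1}) is achieved by the complete r-partite Turán graph T(n, r) with parts as balanced as possible, and is at most (1 − 1/r) · n^2/2. For r = 6, n = 382: the density bound is (5/6) · 145924/2 = 182405/3 ≈ 60801.6667. The integer-valued extremum is e(T(382, 6)) = 60801, which is strictly less than the density bound 182405/3 since 6 ∤ 382 (the parts of T(382, 6) cannot all be equal).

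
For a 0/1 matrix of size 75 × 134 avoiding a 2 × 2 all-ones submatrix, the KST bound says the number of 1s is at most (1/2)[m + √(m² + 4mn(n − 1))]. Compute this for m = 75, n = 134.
z(75, 134; 2, 2) ≤ (1/2)[75 + √(75² + 4·75·134·133)] = (1/2)[75 + √5352225] = 1194.2438

Kővári–Sós–Turán: let r_1, ..., r_75 be the row sums and z = Σ r_i the total number of 1s. Each pair of columns can share at most one row with both entries 1 (else a 2×2 all-ones block appears), so Σ_i C(r_i, 2) ≤ C(134, 2) = 8911. By convexity Σ_i C(r_i, 2) ≥ 75·C(z/75, 2) = z(z − 75)/(2·75), giving z² − 75z − 75·134·133 ≤ 0 and hence z ≤ (1/2)[75 + √(5625 + 4·1336650)] = (1/2)[75 + √5352225] ≈ (1/2)(75 + 2313.4876) = 1194.2438.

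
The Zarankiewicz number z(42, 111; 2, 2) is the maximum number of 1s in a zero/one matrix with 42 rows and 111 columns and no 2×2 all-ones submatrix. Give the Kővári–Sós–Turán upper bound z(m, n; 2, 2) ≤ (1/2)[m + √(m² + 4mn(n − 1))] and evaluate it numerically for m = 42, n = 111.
z(42, 111; 2, 2) ≤ (1/2)[42 + √(42² + 4·42·111·110)] = (1/2)[42 + √2053044] = 737.4224

Kővári–Sós–Turán: let r_1, ..., r_42 be the row sums and z = Σ r_i the total number of 1s. Each pair of columns can share at most one row with both entries 1 (else a 2×2 all-ones block appears), so Σ_i C(r_i, 2) ≤ C(111, 2) = 6105. By convexity Σ_i C(r_i, 2) ≥ 42·C(z/42, 2) = z(z − 42)/(2·42), giving z² − 42z − 42·111·110 ≤ 0 and hence z ≤ (1/2)[42 + √(1764 + 4·512820)] = (1/2)[42 + √2053044] ≈ (1/2)(42 + 1432.8447) = 737.4224.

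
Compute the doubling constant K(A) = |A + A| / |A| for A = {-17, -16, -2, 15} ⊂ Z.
K = |A + A| / |A| = 10/4 = 5/2

Enumerate A + A = {a + b : a, b ∈ A}. With |A| = 4, there are |A|^2 = 16 ordered sum pairs; collecting distinct values, A + A = {-34, -33, -32, -19, -18, -4, -2, -1, 13, 30}, so |A + A| = 10. Thus K = 10/4 = 5/2. For comparison, the minimum possible |A + A| over all 4-element sets is 2·4 − 1 = 7 (so min K = 7/4), attained only by arithmetic progressions.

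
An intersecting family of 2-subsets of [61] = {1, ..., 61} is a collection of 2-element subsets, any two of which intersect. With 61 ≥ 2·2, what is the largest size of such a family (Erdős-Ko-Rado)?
max |F| = C(60, 1) = 60

The Erdős-Ko-Rado theorem states: for n ≥ 2k, an intersecting family of k-subsets of an n-element set has size at most C(n − 1, k − 1), with equality for 'star' families {A ⊆ [n] : |A| = k, i ∈ A} (fix an element i). For n = 61, k = 2: C(60, 1) = 60.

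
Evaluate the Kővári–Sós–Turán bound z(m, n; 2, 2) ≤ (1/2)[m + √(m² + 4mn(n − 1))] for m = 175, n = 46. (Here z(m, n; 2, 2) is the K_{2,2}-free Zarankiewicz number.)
z(175, 46; 2, 2) ≤ (1/2)[175 + √(175² + 4·175·46·45)] = (1/2)[175 + √1479625] = 695.6992

Kővári–Sós–Turán: let r_1, ..., r_175 be the row sums and z = Σ r_i the total number of 1s. Each pair of columns can share at most one row with both entries 1 (else a 2×2 all-ones block appears), so Σ_i C(r_i, 2) ≤ C(46, 2) = 1035. By convexity Σ_i C(r_i, 2) ≥ 175·C(z/175, 2) = z(z − 175)/(2·175), giving z² − 175z − 175·46·45 ≤ 0 and hence z ≤ (1/2)[175 + √(30625 + 4·362250)] = (1/2)[175 + √1479625] ≈ (1/2)(175 + 1216.3984) = 695.6992.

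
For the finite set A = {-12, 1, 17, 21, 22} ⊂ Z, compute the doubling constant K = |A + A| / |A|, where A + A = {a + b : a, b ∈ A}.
K = |A + A| / |A| = 15/5 = 3

Enumerate A + A = {a + b : a, b ∈ A}. With |A| = 5, there are |A|^2 = 25 ordered sum pairs; collecting distinct values, A + A = {-24, -11, 2, 5, 9, 10, 18, 22, 23, 34, 38, 39, 42, 43, 44}, so |A + A| = 15. Thus K = 15/5 = 3. For comparison, the minimum possible |A + A| over all 5-element sets is 2·5 − 1 = 9 (so min K = 9/5), attained only by arithmetic progressions.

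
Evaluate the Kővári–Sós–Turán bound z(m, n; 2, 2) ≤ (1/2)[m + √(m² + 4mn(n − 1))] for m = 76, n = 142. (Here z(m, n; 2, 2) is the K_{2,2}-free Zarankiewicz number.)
z(76, 142; 2, 2) ≤ (1/2)[76 + √(76² + 4·76·142·141)] = (1/2)[76 + √6092464] = 1272.1459

Kővári–Sós–Turán: let r_1, ..., r_76 be the row sums and z = Σ r_i the total number of 1s. Each pair of columns can share at most one row with both entries 1 (else a 2×2 all-ones block appears), so Σ_i C(r_i, 2) ≤ C(142, 2) = 10011. By convexity Σ_i C(r_i, 2) ≥ 76·C(z/76, 2) = z(z − 76)/(2·76), giving z² − 76z − 76·142·141 ≤ 0 and hence z ≤ (1/2)[76 + √(5776 + 4·1521672)] = (1/2)[76 + √6092464] ≈ (1/2)(76 + 2468.2917) = 1272.1459.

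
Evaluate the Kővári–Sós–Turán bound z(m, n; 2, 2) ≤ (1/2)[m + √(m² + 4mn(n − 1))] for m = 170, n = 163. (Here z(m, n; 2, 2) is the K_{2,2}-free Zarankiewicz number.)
z(170, 163; 2, 2) ≤ (1/2)[170 + √(170² + 4·170·163·162)] = (1/2)[170 + √17984980] = 2205.4351

Kővári–Sós–Turán: let r_1, ..., r_170 be the row sums and z = Σ r_i the total number of 1s. Each pair of columns can share at most one row with both entries 1 (else a 2×2 all-ones block appears), so Σ_i C(r_i, 2) ≤ C(163, 2) = 13203. By convexity Σ_i C(r_i, 2) ≥ 170·C(z/170, 2) = z(z − 170)/(2·170), giving z² − 170z − 170·163·162 ≤ 0 and hence z ≤ (1/2)[170 + √(28900 + 4·4489020)] = (1/2)[170 + √17984980] ≈ (1/2)(170 + 4240.8702) = 2205.4351.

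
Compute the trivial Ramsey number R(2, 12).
R(2, 12) = 12

R(2, k) = k for all k ≥ 2: in a 2-colouring of K_k, either some edge is red (a red K_2) or all edges are blue (a blue K_k). And K_{11} coloured all-blue has no blue K_12, so R(2, 12) > 11. Hence R(2, 12) = 12.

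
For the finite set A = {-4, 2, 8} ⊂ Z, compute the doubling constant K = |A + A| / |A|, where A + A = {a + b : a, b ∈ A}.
K = |A + A| / |A| = 5/3

Enumerate A + A = {a + b : a, b ∈ A}. With |A| = 3, there are |A|^2 = 9 ordered sum pairs; collecting distinct values, A + A = {-8, -2, 4, 10, 16}, so |A + A| = 5. Thus K = 5/3. Here |A + A| = 2|A| − 1 = 5, the minimum possible — so K = 5/3 is minimal, which holds iff A is an arithmetic progression.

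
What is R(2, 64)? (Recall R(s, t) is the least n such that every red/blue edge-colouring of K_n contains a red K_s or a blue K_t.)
R(2, 64) = 64

R(2, k) = k for all k ≥ 2: in a 2-colouring of K_k, either some edge is red (a red K_2) or all edges are blue (a blue K_k). And K_{63} coloured all-blue has no blue K_64, so R(2, 64) > 63. Hence R(2, 64) = 64.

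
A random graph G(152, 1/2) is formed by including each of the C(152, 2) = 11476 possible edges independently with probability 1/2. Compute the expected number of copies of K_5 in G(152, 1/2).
E[# K_5] = C(152, 5) · (1/2)^C(5, 2) = 632671880 / 2^10 = 79083985/128 = 617843.6328125

For each 5-subset S of vertices (there are C(152, 5) = 632671880 such S), let X_S = 1 if S induces a K_5 (all C(5, 2) = 10 edges present). Then P(X_S = 1) = (1/2)^10 = 1/1024. By linearity of expectation, E[# K_5] = C(152, 5) · (1/2)^10 = 632671880 / 1024 = 79083985/128 = 617843.6328125.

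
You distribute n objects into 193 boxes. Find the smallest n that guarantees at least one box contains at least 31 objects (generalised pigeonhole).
n = (31 − 1)·193 + 1 = 5791

By the generalised pigeonhole principle, to guarantee some box contains ≥ r objects we need more than (r − 1) · k objects total. Threshold: n = (r − 1) · k + 1. With r = 31 and k = 193: n = 30 · 193 + 1 = 5790 + 1 = 5791. For n = 5790 = 30 · 193, we can put exactly 30 objects in every box, avoiding 31 in any single one — so 5791 is tight.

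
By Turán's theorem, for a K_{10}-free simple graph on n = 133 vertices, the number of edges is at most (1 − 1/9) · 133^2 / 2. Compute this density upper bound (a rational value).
Turán density bound = (8/9) · 133^2/2 = 70756/9 ≈ 7861.7778

Turán's theorem: ex(n, K_{r+1}) is achieved by the complete r-partite Turán graph T(n, r) with parts as balanced as possible, and is at most (1 − 1/r) · n^2/2. For r = 9, n = 133: the density bound is (8/9) · 17689/2 = 70756/9 ≈ 7861.7778. The integer-valued extremum is e(T(133, 9)) = 7861, which is strictly less than the density bound 70756/9 since 9 ∤ 133 (the parts of T(133, 9) cannot all be equal).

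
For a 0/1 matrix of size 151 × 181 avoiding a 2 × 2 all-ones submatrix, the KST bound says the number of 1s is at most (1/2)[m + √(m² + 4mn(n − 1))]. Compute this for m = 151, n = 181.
z(151, 181; 2, 2) ≤ (1/2)[151 + √(151² + 4·151·181·180)] = (1/2)[151 + √19701121] = 2294.7972

Kővári–Sós–Turán: let r_1, ..., r_151 be the row sums and z = Σ r_i the total number of 1s. Each pair of columns can share at most one row with both entries 1 (else a 2×2 all-ones block appears), so Σ_i C(r_i, 2) ≤ C(181, 2) = 16290. By convexity Σ_i C(r_i, 2) ≥ 151·C(z/151, 2) = z(z − 151)/(2·151), giving z² − 151z − 151·181·180 ≤ 0 and hence z ≤ (1/2)[151 + √(22801 + 4·4919580)] = (1/2)[151 + √19701121] ≈ (1/2)(151 + 4438.5945) = 2294.7972.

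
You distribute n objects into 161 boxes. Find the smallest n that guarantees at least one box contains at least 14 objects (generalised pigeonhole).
n = (14 − 1)·161 + 1 = 2094

By the generalised pigeonhole principle, to guarantee some box contains ≥ r objects we need more than (r − 1) · k objects total. Threshold: n = (r − 1) · k + 1. With r = 14 and k = 161: n = 13 · 161 + 1 = 2093 + 1 = 2094. For n = 2093 = 13 · 161, we can put exactly 13 objects in every box, avoiding 14 in any single one — so 2094 is tight.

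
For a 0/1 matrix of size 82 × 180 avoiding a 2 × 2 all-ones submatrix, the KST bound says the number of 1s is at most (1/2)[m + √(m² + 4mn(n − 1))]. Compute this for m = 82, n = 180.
z(82, 180; 2, 2) ≤ (1/2)[82 + √(82² + 4·82·180·179)] = (1/2)[82 + √10574884] = 1666.9523

Kővári–Sós–Turán: let r_1, ..., r_82 be the row sums and z = Σ r_i the total number of 1s. Each pair of columns can share at most one row with both entries 1 (else a 2×2 all-ones block appears), so Σ_i C(r_i, 2) ≤ C(180, 2) = 16110. By convexity Σ_i C(r_i, 2) ≥ 82·C(z/82, 2) = z(z − 82)/(2·82), giving z² − 82z − 82·180·179 ≤ 0 and hence z ≤ (1/2)[82 + √(6724 + 4·2642040)] = (1/2)[82 + √10574884] ≈ (1/2)(82 + 3251.9047) = 1666.9523.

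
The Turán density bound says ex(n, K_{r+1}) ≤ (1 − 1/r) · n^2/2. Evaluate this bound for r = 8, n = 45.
Turán density bound = (7/8) · 45^2/2 = 14175/16 ≈ 885.9375

Turán's theorem: ex(n, K_{r+1}) is achieved by the complete r-partite Turán graph T(n, r) with parts as balanced as possible, and is at most (1 − 1/r) · n^2/2. For r = 8, n = 45: the density bound is (7/8) · 2025/2 = 14175/16 ≈ 885.9375. The integer-valued extremum is e(T(45, 8)) = 885, which is strictly less than the density bound 14175/16 since 8 ∤ 45 (the parts of T(45, 8) cannot all be equal).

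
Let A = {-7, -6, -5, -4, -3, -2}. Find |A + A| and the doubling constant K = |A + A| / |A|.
K = |A + A| / |A| = 11/6

Enumerate A + A = {a + b : a, b ∈ A}. With |A| = 6, there are |A|^2 = 36 ordered sum pairs; collecting distinct values, A + A = {-14, -13, -12, -11, -10, -9, -8, -7, -6, -5, -4}, so |A + A| = 11. Thus K = 11/6. Here |A + A| = 2|A| − 1 = 11, the minimum possible — so K = 11/6 is minimal, which holds iff A is an arithmetic progression.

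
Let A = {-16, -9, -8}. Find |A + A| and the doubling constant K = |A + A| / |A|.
K = |A + A| / |A| = 6/3 = 2

Enumerate A + A = {a + b : a, b ∈ A}. With |A| = 3, there are |A|^2 = 9 ordered sum pairs; collecting distinct values, A + A = {-32, -25, -24, -18, -17, -16}, so |A + A| = 6. Thus K = 6/3 = 2. For comparison, the minimum possible |A + A| over all 3-element sets is 2·3 − 1 = 5 (so min K = 5/3), attained only by arithmetic progressions.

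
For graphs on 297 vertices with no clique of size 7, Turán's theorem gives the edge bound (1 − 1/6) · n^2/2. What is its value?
Turán density bound = (5/6) · 297^2/2 = 147015/4 ≈ 36753.75

Turán's theorem: ex(n, K_{r+1}) is achieved by the complete r-partite Turán graph T(n, r) with parts as balanced as possible, and is at most (1 − 1/r) · n^2/2. For r = 6, n = 297: the density bound is (5/6) · 88209/2 = 147015/4 ≈ 36753.75. The integer-valued extremum is e(T(297, 6)) = 36753, which is strictly less than the density bound 147015/4 since 6 ∤ 297 (the parts of T(297, 6) cannot all be equal).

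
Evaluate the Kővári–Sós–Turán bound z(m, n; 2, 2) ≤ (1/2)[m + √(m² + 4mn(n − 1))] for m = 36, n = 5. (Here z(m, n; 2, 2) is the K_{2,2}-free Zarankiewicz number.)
z(36, 5; 2, 2) ≤ (1/2)[36 + √(36² + 4·36·5·4)] = (1/2)[36 + √4176] = 50.311

Kővári–Sós–Turán: let r_1, ..., r_36 be the row sums and z = Σ r_i the total number of 1s. Each pair of columns can share at most one row with both entries 1 (else a 2×2 all-ones block appears), so Σ_i C(r_i, 2) ≤ C(5, 2) = 10. By convexity Σ_i C(r_i, 2) ≥ 36·C(z/36, 2) = z(z − 36)/(2·36), giving z² − 36z − 36·5·4 ≤ 0 and hence z ≤ (1/2)[36 + √(1296 + 4·720)] = (1/2)[36 + √4176] ≈ (1/2)(36 + 64.622) = 50.311.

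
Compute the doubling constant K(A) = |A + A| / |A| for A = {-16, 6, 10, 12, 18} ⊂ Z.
K = |A + A| / |A| = 14/5

Enumerate A + A = {a + b : a, b ∈ A}. With |A| = 5, there are |A|^2 = 25 ordered sum pairs; collecting distinct values, A + A = {-32, -10, -6, -4, 2, 12, 16, 18, 20, 22, 24, 28, 30, 36}, so |A + A| = 14. Thus K = 14/5. For comparison, the minimum possible |A + A| over all 5-element sets is 2·5 − 1 = 9 (so min K = 9/5), attained only by arithmetic progressions.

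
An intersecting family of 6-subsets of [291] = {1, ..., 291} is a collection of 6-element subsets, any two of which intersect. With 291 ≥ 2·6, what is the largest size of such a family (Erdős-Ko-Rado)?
max |F| = C(290, 5) = 16510301808

Erdős-Ko-Rado (1961): when n ≥ 2k, max |F| = C(n−1, k−1). The bound is attained by the star {A : i ∈ A} for any fixed i ∈ [n]. Here C(291−1, 6−1) = C(290, 5) = 16510301808.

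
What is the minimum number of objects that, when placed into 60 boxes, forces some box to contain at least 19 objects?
n = (19 − 1)·60 + 1 = 1081

By the generalised pigeonhole principle, to guarantee some box contains ≥ r objects we need more than (r − 1) · k objects total. Threshold: n = (r − 1) · k + 1. With r = 19 and k = 60: n = 18 · 60 + 1 = 1080 + 1 = 1081. For n = 1080 = 18 · 60, we can put exactly 18 objects in every box, avoiding 19 in any single one — so 1081 is tight.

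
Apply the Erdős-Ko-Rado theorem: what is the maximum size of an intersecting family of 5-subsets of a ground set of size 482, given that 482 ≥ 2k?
max |F| = C(481, 4) = 2202614440

Erdős-Ko-Rado (1961): when n ≥ 2k, max |F| = C(n−1, k−1). The bound is attained by the star {A : i ∈ A} for any fixed i ∈ [n]. Here C(482−1, 5−1) = C(481, 4) = 2202614440.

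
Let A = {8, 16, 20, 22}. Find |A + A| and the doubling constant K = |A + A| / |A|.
K = |A + A| / |A| = 10/4 = 5/2

Enumerate A + A = {a + b : a, b ∈ A}. With |A| = 4, there are |A|^2 = 16 ordered sum pairs; collecting distinct values, A + A = {16, 24, 28, 30, 32, 36, 38, 40, 42, 44}, so |A + A| = 10. Thus K = 10/4 = 5/2. For comparison, the minimum possible |A + A| over all 4-element sets is 2·4 − 1 = 7 (so min K = 7/4), attained only by arithmetic progressions.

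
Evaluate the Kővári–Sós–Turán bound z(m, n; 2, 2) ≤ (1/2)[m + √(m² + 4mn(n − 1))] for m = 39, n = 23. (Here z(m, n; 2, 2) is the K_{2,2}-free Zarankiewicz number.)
z(39, 23; 2, 2) ≤ (1/2)[39 + √(39² + 4·39·23·22)] = (1/2)[39 + √80457] = 161.3247

Kővári–Sós–Turán: let r_1, ..., r_39 be the row sums and z = Σ r_i the total number of 1s. Each pair of columns can share at most one row with both entries 1 (else a 2×2 all-ones block appears), so Σ_i C(r_i, 2) ≤ C(23, 2) = 253. By convexity Σ_i C(r_i, 2) ≥ 39·C(z/39, 2) = z(z − 39)/(2·39), giving z² − 39z − 39·23·22 ≤ 0 and hence z ≤ (1/2)[39 + √(1521 + 4·19734)] = (1/2)[39 + √80457] ≈ (1/2)(39 + 283.6494) = 161.3247.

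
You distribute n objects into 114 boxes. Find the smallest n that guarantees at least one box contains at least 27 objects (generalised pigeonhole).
n = (27 − 1)·114 + 1 = 2965

By the generalised pigeonhole principle, to guarantee some box contains ≥ r objects we need more than (r − 1) · k objects total. Threshold: n = (r − 1) · k + 1. With r = 27 and k = 114: n = 26 · 114 + 1 = 2964 + 1 = 2965. For n = 2964 = 26 · 114, we can put exactly 26 objects in every box, avoiding 27 in any single one — so 2965 is tight.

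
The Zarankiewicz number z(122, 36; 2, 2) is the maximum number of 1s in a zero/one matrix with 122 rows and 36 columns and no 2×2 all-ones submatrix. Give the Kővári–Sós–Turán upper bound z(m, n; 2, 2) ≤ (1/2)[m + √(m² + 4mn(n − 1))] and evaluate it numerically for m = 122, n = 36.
z(122, 36; 2, 2) ≤ (1/2)[122 + √(122² + 4·122·36·35)] = (1/2)[122 + √629764] = 457.7884

Kővári–Sós–Turán: let r_1, ..., r_122 be the row sums and z = Σ r_i the total number of 1s. Each pair of columns can share at most one row with both entries 1 (else a 2×2 all-ones block appears), so Σ_i C(r_i, 2) ≤ C(36, 2) = 630. By convexity Σ_i C(r_i, 2) ≥ 122·C(z/122, 2) = z(z − 122)/(2·122), giving z² − 122z − 122·36·35 ≤ 0 and hence z ≤ (1/2)[122 + √(14884 + 4·153720)] = (1/2)[122 + √629764] ≈ (1/2)(122 + 793.5767) = 457.7884.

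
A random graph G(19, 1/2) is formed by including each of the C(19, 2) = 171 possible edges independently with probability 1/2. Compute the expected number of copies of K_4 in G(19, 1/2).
E[# K_4] = C(19, 4) · (1/2)^C(4, 2) = 3876 / 2^6 = 969/16 = 60.5625

For each 4-subset S of vertices (there are C(19, 4) = 3876 such S), let X_S = 1 if S induces a K_4 (all C(4, 2) = 6 edges present). Then P(X_S = 1) = (1/2)^6 = 1/64. By linearity of expectation, E[# K_4] = C(19, 4) · (1/2)^6 = 3876 / 64 = 969/16 = 60.5625.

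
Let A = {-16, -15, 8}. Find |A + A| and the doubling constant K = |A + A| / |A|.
K = |A + A| / |A| = 6/3 = 2

Enumerate A + A = {a + b : a, b ∈ A}. With |A| = 3, there are |A|^2 = 9 ordered sum pairs; collecting distinct values, A + A = {-32, -31, -30, -8, -7, 16}, so |A + A| = 6. Thus K = 6/3 = 2. For comparison, the minimum possible |A + A| over all 3-element sets is 2·3 − 1 = 5 (so min K = 5/3), attained only by arithmetic progressions.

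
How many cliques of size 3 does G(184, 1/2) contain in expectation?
E[# K_3] = C(184, 3) · (1/2)^C(3, 2) = 1021384 / 2^3 = 127673

For each 3-subset S of vertices (there are C(184, 3) = 1021384 such S), let X_S = 1 if S induces a K_3 (all C(3, 2) = 3 edges present). Then P(X_S = 1) = (1/2)^3 = 1/8. By linearity of expectation, E[# K_3] = C(184, 3) · (1/2)^3 = 1021384 / 8 = 127673.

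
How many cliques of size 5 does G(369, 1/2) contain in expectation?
E[# K_5] = C(369, 5) · (1/2)^C(5, 2) = 55479552948 / 2^10 = 13869888237/256 ≈ 54179250.925781

For each 5-subset S of vertices (there are C(369, 5) = 55479552948 such S), let X_S = 1 if S induces a K_5 (all C(5, 2) = 10 edges present). Then P(X_S = 1) = (1/2)^10 = 1/1024. By linearity of expectation, E[# K_5] = C(369, 5) · (1/2)^10 = 55479552948 / 1024 = 13869888237/256 ≈ 54179250.925781.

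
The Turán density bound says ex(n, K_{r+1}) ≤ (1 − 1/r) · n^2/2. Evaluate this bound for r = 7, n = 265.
Turán density bound = (6/7) · 265^2/2 = 210675/7 ≈ 30096.4286

Turán's theorem: ex(n, K_{r+1}) is achieved by the complete r-partite Turán graph T(n, r) with parts as balanced as possible, and is at most (1 − 1/r) · n^2/2. For r = 7, n = 265: the density bound is (6/7) · 70225/2 = 210675/7 ≈ 30096.4286. The integer-valued extremum is e(T(265, 7)) = 30096, which is strictly less than the density bound 210675/7 since 7 ∤ 265 (the parts of T(265, 7) cannot all be equal).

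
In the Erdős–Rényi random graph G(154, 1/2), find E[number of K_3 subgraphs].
E[# K_3] = C(154, 3) · (1/2)^C(3, 2) = 596904 / 2^3 = 74613

For each 3-subset S of vertices (there are C(154, 3) = 596904 such S), let X_S = 1 if S induces a K_3 (all C(3, 2) = 3 edges present). Then P(X_S = 1) = (1/2)^3 = 1/8. By linearity of expectation, E[# K_3] = C(154, 3) · (1/2)^3 = 596904 / 8 = 74613.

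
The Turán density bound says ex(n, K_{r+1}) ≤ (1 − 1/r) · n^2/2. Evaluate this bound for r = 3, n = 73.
Turán density bound = (2/3) · 73^2/2 = 5329/3 ≈ 1776.3333

Turán's theorem: ex(n, K_{r+1}) is achieved by the complete r-partite Turán graph T(n, r) with parts as balanced as possible, and is at most (1 − 1/r) · n^2/2. For r = 3, n = 73: the density bound is (2/3) · 5329/2 = 5329/3 ≈ 1776.3333. The integer-valued extremum is e(T(73, 3)) = 1776, which is strictly less than the density bound 5329/3 since 3 ∤ 73 (the parts of T(73, 3) cannot all be equal).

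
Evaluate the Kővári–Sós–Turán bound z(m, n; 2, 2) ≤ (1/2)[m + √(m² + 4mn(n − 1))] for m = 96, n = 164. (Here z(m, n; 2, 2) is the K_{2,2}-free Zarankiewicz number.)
z(96, 164; 2, 2) ≤ (1/2)[96 + √(96² + 4·96·164·163)] = (1/2)[96 + √10274304] = 1650.6778

Kővári–Sós–Turán: let r_1, ..., r_96 be the row sums and z = Σ r_i the total number of 1s. Each pair of columns can share at most one row with both entries 1 (else a 2×2 all-ones block appears), so Σ_i C(r_i, 2) ≤ C(164, 2) = 13366. By convexity Σ_i C(r_i, 2) ≥ 96·C(z/96, 2) = z(z − 96)/(2·96), giving z² − 96z − 96·164·163 ≤ 0 and hence z ≤ (1/2)[96 + √(9216 + 4·2566272)] = (1/2)[96 + √10274304] ≈ (1/2)(96 + 3205.3555) = 1650.6778.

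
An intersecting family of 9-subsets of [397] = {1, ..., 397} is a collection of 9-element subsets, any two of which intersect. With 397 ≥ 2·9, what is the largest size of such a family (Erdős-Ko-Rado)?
max |F| = C(396, 8) = 13968107317779615

The Erdős-Ko-Rado theorem states: for n ≥ 2k, an intersecting family of k-subsets of an n-element set has size at most C(n − 1, k − 1), with equality for 'star' families {A ⊆ [n] : |A| = k, i ∈ A} (fix an element i). For n = 397, k = 9: C(396, 8) = 13968107317779615.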